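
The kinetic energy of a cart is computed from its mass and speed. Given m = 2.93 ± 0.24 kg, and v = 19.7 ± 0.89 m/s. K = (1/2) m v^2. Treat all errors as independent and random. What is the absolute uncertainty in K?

Since K is a product/quotient, work with relative uncertainties:
  (1·δm/m)² = (1×0.0819)² = 0.00671;  (2·δv/v)² = (2×0.0452)² = 0.00816
δK/K = √(0.0149) = 0.122
K = 569 J, so δK = 0.122 × 569 = 69.3 J.

69.3 J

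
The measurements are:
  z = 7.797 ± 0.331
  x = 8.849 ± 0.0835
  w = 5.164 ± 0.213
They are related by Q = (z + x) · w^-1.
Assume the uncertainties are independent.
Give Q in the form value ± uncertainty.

Let u = z + x = 16.65. δu = √(δz² + δx²) = √(0.110 + 0.00697) = 0.341, so δu/u = 0.0205.
Q is then a monomial in u, w:
δQ/Q = √((δu/u)² + (-1·δw/w)²) = √(0.000421 + 0.00170) = 0.0461
Q = 3.223, so δQ = 0.0461 × 3.223 = 0.148.

3.223 ± 0.148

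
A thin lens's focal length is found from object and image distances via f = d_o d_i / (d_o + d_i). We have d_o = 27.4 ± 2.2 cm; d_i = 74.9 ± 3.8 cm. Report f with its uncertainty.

∂f/∂d_o = (d_i/(d_o+d_i))² = 0.536;  ∂f/∂d_i = (d_o/(d_o+d_i))² = 0.0717
δf = √((∂f/∂d_o · δd_o)² + (∂f/∂d_i · δd_i)²) = √(1.39 + 0.0743) = 1.21 cm
f = 20.1 cm.

20.1 ± 1.21 cm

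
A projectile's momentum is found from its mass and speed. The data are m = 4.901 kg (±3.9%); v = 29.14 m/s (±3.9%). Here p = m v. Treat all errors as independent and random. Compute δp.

7.88 kg·m/s

Relative error in a monomial: (δp/p)² = Σ (nᵢ · δxᵢ/xᵢ)².
  (1·δm/m)² = (1×0.0390)² = 0.00152;  (1·δv/v)² = (1×0.0390)² = 0.00152
δp/p = √(0.00304) = 0.0552
p = 142.8 kg·m/s, so δp = 0.0552 × 142.8 = 7.88 kg·m/s.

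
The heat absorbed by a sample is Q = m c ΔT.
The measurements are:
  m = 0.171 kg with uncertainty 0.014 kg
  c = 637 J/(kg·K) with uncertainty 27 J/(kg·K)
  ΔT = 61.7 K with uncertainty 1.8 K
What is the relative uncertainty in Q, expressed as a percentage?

Each factor contributes (exponent × relative error)² to (δQ/Q)²:
  (1·δm/m)² = (1×0.0819)² = 0.00670;  (1·δc/c)² = (1×0.0424)² = 0.00180;  (1·δΔT/ΔT)² = (1×0.0292)² = 0.000851
δQ/Q = √(0.00935) = 0.0967

9.67%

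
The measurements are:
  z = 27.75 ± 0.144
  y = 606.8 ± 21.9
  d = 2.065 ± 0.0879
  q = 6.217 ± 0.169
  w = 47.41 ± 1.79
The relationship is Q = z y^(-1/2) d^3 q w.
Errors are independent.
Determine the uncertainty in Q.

401

Products/powers → add relative errors in quadrature, weighted by exponent:
  (1·δz/z)² = (1×0.00519)² = 2.69e-05;  (−½·δy/y)² = (-0.5×0.0361)² = 0.000326;  (3·δd/d)² = (3×0.0426)² = 0.0163;  (1·δq/q)² = (1×0.0272)² = 0.000739;  (1·δw/w)² = (1×0.0378)² = 0.00143
δQ/Q = √(0.0188) = 0.137
Q = 2924, so δQ = 0.137 × 2924 = 401.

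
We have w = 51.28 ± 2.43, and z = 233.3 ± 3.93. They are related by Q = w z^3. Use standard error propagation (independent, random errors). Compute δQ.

4.51e+07

Relative error in a monomial: (δQ/Q)² = Σ (nᵢ · δxᵢ/xᵢ)².
  (1·δw/w)² = (1×0.0474)² = 0.00225;  (3·δz/z)² = (3×0.0168)² = 0.00255
δQ/Q = √(0.00480) = 0.0693
Q = 6.512e+08, so δQ = 0.0693 × 6.512e+08 = 4.51e+07.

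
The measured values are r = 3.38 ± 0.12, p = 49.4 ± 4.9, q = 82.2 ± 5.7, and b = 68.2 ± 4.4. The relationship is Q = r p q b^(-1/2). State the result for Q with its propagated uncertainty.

1660 ± 216

For a monomial Q ∝ r, p, q, b^(-1/2), fractional errors add in quadrature:
  (1·δr/r)² = (1×0.0355)² = 0.00126;  (1·δp/p)² = (1×0.0992)² = 0.00984;  (1·δq/q)² = (1×0.0693)² = 0.00481;  (−½·δb/b)² = (-0.5×0.0645)² = 0.00104
δQ/Q = √(0.0169) = 0.130
Q = 1660, so δQ = 0.130 × 1660 = 216.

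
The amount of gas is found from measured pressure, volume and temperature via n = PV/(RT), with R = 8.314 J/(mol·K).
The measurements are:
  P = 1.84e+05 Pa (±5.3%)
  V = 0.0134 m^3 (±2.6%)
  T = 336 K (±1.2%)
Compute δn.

Relative error in a monomial: (δn/n)² = Σ (nᵢ · δxᵢ/xᵢ)².
  (1·δP/P)² = (1×0.0530)² = 0.00281;  (1·δV/V)² = (1×0.0260)² = 0.000676;  (-1·δT/T)² = (-1×0.0120)² = 0.000144
δn/n = √(0.00363) = 0.0602
n = 0.883 mol, so δn = 0.0602 × 0.883 = 0.0532 mol.

0.0532 mol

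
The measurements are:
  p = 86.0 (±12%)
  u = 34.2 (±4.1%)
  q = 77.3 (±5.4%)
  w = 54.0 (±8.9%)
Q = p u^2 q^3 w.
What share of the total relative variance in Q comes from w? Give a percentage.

14.3%

(δQ/Q)² = (1·δp/p)² + (2·δu/u)² + (3·δq/q)² + (1·δw/w)²
  p term: (1×0.120)² = 0.0144
  u term: (2×0.0410)² = 0.00672
  q term: (3×0.0540)² = 0.0262
  w term: (1×0.0890)² = 0.00792
Total = 0.0553. Share from w = 0.00792/0.0553 = 0.143.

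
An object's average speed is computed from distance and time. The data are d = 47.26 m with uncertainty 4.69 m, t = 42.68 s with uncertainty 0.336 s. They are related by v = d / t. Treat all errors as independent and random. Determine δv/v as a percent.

Since v is a product/quotient, work with relative uncertainties:
  (1·δd/d)² = (1×0.0992)² = 0.00985;  (-1·δt/t)² = (-1×0.00787)² = 6.2e-05
δv/v = √(0.00991) = 0.0996

9.96%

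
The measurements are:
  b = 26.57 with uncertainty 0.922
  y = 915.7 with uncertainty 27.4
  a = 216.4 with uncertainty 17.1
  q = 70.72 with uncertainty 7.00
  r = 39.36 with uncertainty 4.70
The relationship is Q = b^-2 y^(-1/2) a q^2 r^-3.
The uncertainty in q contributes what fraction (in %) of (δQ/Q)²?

(δQ/Q)² = (-2·δb/b)² + (−½·δy/y)² + (1·δa/a)² + (2·δq/q)² + (-3·δr/r)²
  b term: (-2×0.0347)² = 0.00482
  y term: (-0.5×0.0299)² = 0.000224
  a term: (1×0.0790)² = 0.00624
  q term: (2×0.0990)² = 0.0392
  r term: (-3×0.119)² = 0.128
Total = 0.179. Share from q = 0.0392/0.179 = 0.219.

21.9%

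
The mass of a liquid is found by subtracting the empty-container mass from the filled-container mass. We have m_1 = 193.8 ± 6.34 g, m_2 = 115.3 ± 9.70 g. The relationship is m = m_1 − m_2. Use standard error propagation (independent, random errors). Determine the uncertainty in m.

Sums and differences: (δm)² = Σ (cᵢ δxᵢ)².
  (δm_1)² = 40.2;  (δm_2)² = 94.1
δm = √(134) = 11.6 g

11.6 g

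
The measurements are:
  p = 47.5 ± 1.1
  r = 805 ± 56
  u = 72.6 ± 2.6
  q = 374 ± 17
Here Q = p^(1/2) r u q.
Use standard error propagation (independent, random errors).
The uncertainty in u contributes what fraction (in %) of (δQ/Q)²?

(δQ/Q)² = (½·δp/p)² + (1·δr/r)² + (1·δu/u)² + (1·δq/q)²
  p term: (0.5×0.0232)² = 0.000134
  r term: (1×0.0696)² = 0.00484
  u term: (1×0.0358)² = 0.00128
  q term: (1×0.0455)² = 0.00207
Total = 0.00832. Share from u = 0.00128/0.00832 = 0.154.

15.4%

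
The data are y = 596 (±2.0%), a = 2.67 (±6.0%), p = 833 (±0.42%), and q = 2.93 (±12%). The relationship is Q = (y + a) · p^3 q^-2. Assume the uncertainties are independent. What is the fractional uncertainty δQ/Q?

Let u = y + a = 599. δu = √(δy² + δa²) = √(142 + 0.0257) = 11.9, so δu/u = 0.0199.
Q is then a monomial in u, p, q:
δQ/Q = √((δu/u)² + (3·δp/p)² + (-2·δq/q)²) = √(0.000397 + 0.000159 + 0.0576) = 0.241

0.241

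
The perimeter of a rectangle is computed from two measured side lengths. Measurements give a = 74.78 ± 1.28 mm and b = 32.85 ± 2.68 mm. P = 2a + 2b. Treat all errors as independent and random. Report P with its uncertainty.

For a sum/difference, combine absolute errors in quadrature:
  (2·δa)² = 6.55;  (2·δb)² = 28.7
δP = √(35.3) = 5.94 mm
P = 215.3 mm.

215.3 ± 5.94 mm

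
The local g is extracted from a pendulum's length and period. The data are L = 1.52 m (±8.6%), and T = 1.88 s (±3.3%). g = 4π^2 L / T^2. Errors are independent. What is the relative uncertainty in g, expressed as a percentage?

For a monomial g ∝ L, T^-2, fractional errors add in quadrature:
  (1·δL/L)² = (1×0.0860)² = 0.00740;  (-2·δT/T)² = (-2×0.0330)² = 0.00436
δg/g = √(0.0118) = 0.108

10.8%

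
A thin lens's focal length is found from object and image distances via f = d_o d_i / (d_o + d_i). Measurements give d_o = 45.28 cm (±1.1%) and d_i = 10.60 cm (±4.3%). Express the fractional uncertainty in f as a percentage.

∂f/∂d_o = (d_i/(d_o+d_i))² = 0.0360;  ∂f/∂d_i = (d_o/(d_o+d_i))² = 0.657
δf = √((∂f/∂d_o · δd_o)² + (∂f/∂d_i · δd_i)²) = √(0.000321 + 0.0896) = 0.300 cm
f = 8.589 cm, so δf/f = 0.300/8.589 = 0.0349.

3.49%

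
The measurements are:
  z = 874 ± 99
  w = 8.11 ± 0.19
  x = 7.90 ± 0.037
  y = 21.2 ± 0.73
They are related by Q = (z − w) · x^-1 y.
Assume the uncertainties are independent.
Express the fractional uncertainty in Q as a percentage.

Let u = z − w = 866. δu = √(δz² + δw²) = √(9800 + 0.0361) = 99.0, so δu/u = 0.114.
Q is then a monomial in u, x, y:
δQ/Q = √((δu/u)² + (-1·δx/x)² + (1·δy/y)²) = √(0.0131 + 2.19e-05 + 0.00119) = 0.119

11.9%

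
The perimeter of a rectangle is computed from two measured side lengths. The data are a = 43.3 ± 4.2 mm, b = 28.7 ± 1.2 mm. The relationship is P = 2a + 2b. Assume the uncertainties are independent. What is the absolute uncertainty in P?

P is a linear combination, so absolute uncertainties add in quadrature:
  (2·δa)² = 70.6;  (2·δb)² = 5.76
δP = √(76.3) = 8.74 mm

8.74 mm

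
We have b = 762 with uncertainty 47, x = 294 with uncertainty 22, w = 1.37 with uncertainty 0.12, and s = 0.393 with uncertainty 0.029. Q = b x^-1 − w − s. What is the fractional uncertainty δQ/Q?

Let p = b·x^-1 = 2.59. δp/p = √((1·δb/b)² + (-1·δx/x)²) = √(0.00380 + 0.00560) = 0.0970, so δp = 0.251.
Q = p − w − s: δQ = √(δp² + δw² + δs²) = √(0.0632 + 0.0144 + 0.000841) = 0.280
Q = 0.829, so δQ/Q = 0.280/0.829 = 0.338.

0.338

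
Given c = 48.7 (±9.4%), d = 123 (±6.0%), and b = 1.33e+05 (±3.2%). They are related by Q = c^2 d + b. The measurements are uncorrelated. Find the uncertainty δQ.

Let p = c^2·d = 2.92e+05. δp/p = √((2·δc/c)² + (1·δd/d)²) = √(0.0353 + 0.00360) = 0.197, so δp = 57600.
Q = p + b: δQ = √(δp² + δb²) = √(3.31e+09 + 1.81e+07) = 57700

57700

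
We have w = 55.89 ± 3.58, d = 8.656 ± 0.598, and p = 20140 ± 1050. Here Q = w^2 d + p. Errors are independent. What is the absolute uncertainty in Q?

Let h = w^2·d = 27040. δh/h = √((2·δw/w)² + (1·δd/d)²) = √(0.0164 + 0.00477) = 0.146, so δh = 3940.
Q = h + p: δQ = √(δh² + δp²) = √(1.55e+07 + 1.1e+06) = 4070

4070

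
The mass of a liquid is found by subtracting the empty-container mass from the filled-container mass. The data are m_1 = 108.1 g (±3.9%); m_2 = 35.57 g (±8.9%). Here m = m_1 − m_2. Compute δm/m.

0.0727

For a sum/difference, combine absolute errors in quadrature:
  (δm_1)² = 17.8;  (δm_2)² = 10.0
δm = √(27.8) = 5.27 g
m = 72.53 g, so δm/m = 5.27/72.53 = 0.0727.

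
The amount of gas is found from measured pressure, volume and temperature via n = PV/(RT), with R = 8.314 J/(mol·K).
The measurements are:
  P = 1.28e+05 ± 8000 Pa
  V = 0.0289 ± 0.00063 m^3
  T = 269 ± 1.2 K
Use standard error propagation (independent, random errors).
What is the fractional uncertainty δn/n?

0.0663

Each factor contributes (exponent × relative error)² to (δn/n)²:
  (1·δP/P)² = (1×0.0625)² = 0.00391;  (1·δV/V)² = (1×0.0218)² = 0.000475;  (-1·δT/T)² = (-1×0.00446)² = 1.99e-05
δn/n = √(0.00440) = 0.0663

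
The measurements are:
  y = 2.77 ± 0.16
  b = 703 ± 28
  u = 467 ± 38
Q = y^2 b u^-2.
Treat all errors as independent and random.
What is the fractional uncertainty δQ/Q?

0.204

Relative error in a monomial: (δQ/Q)² = Σ (nᵢ · δxᵢ/xᵢ)².
  (2·δy/y)² = (2×0.0578)² = 0.0133;  (1·δb/b)² = (1×0.0398)² = 0.00159;  (-2·δu/u)² = (-2×0.0814)² = 0.0265
δQ/Q = √(0.0414) = 0.204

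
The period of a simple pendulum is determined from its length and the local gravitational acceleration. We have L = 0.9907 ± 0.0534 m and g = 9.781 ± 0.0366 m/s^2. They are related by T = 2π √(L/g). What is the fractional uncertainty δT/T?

0.0270

For a monomial T ∝ L^(1/2), g^(-1/2), fractional errors add in quadrature:
  (½·δL/L)² = (0.5×0.0539)² = 0.000726;  (−½·δg/g)² = (-0.5×0.00374)² = 3.5e-06
δT/T = √(0.000730) = 0.0270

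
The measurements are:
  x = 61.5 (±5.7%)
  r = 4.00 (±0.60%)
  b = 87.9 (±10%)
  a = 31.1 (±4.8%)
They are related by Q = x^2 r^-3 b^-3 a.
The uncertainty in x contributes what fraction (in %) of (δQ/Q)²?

12.3%

(δQ/Q)² = (2·δx/x)² + (-3·δr/r)² + (-3·δb/b)² + (1·δa/a)²
  x term: (2×0.0570)² = 0.0130
  r term: (-3×0.00600)² = 0.000324
  b term: (-3×0.100)² = 0.0900
  a term: (1×0.0480)² = 0.00230
Total = 0.106. Share from x = 0.0130/0.106 = 0.123.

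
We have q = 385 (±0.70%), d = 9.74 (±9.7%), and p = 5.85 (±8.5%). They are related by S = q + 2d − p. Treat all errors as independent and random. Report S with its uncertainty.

Absolute uncertainties add in quadrature for a linear combination:
  (δq)² = 7.26;  (2·δd)² = 3.57;  (δp)² = 0.247
δS = √(11.1) = 3.33
S = 399.

399 ± 3.33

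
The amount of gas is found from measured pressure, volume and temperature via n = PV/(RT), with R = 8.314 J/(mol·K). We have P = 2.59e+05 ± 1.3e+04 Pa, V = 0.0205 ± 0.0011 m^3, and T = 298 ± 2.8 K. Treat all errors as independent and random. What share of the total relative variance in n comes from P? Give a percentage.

45.9%

(δn/n)² = (1·δP/P)² + (1·δV/V)² + (-1·δT/T)²
  P term: (1×0.0502)² = 0.00252
  V term: (1×0.0537)² = 0.00288
  T term: (-1×0.00940)² = 8.83e-05
Total = 0.00549. Share from P = 0.00252/0.00549 = 0.459.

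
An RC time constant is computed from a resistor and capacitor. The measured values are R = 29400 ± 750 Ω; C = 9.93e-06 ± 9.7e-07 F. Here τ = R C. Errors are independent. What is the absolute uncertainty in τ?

For a monomial τ ∝ R, C, fractional errors add in quadrature:
  (1·δR/R)² = (1×0.0255)² = 0.000651;  (1·δC/C)² = (1×0.0977)² = 0.00954
δτ/τ = √(0.0102) = 0.101
τ = 0.292 s, so δτ = 0.101 × 0.292 = 0.0295 s.

0.0295 s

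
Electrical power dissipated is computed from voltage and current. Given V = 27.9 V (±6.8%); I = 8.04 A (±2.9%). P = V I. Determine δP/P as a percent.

7.39%

Each factor contributes (exponent × relative error)² to (δP/P)²:
  (1·δV/V)² = (1×0.0680)² = 0.00462;  (1·δI/I)² = (1×0.0290)² = 0.000841
δP/P = √(0.00547) = 0.0739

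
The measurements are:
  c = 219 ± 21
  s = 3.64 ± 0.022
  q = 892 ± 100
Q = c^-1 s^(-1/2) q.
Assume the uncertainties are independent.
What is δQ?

Q is a product of powers, so relative uncertainties combine in quadrature:
  (-1·δc/c)² = (-1×0.0959)² = 0.00919;  (−½·δs/s)² = (-0.5×0.00604)² = 9.13e-06;  (1·δq/q)² = (1×0.112)² = 0.0126
δQ/Q = √(0.0218) = 0.148
Q = 2.13, so δQ = 0.148 × 2.13 = 0.315.

0.315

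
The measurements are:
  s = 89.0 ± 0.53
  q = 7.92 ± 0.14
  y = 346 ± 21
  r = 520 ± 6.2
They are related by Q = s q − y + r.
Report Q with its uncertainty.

Let p = s·q = 705. δp/p = √((1·δs/s)² + (1·δq/q)²) = √(3.55e-05 + 0.000312) = 0.0187, so δp = 13.1.
Q = p − y + r: δQ = √(δp² + δy² + δr²) = √(173 + 441 + 38.4) = 25.5
Q = 879.

879 ± 25.5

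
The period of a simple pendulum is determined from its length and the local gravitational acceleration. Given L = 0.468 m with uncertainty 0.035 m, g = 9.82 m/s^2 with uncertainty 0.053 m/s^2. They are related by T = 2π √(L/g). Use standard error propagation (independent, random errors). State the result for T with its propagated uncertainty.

For a monomial T ∝ L^(1/2), g^(-1/2), fractional errors add in quadrature:
  (½·δL/L)² = (0.5×0.0748)² = 0.00140;  (−½·δg/g)² = (-0.5×0.00540)² = 7.28e-06
δT/T = √(0.00141) = 0.0375
T = 1.37 s, so δT = 0.0375 × 1.37 = 0.0514 s.

1.37 ± 0.0514 s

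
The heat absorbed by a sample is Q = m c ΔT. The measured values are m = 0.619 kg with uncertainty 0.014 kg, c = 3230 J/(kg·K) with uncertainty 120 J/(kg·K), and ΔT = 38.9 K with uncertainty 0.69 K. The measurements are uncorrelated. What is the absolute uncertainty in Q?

For a monomial Q ∝ m, c, ΔT, fractional errors add in quadrature:
  (1·δm/m)² = (1×0.0226)² = 0.000512;  (1·δc/c)² = (1×0.0372)² = 0.00138;  (1·δΔT/ΔT)² = (1×0.0177)² = 0.000315
δQ/Q = √(0.00221) = 0.0470
Q = 77800 J, so δQ = 0.0470 × 77800 = 3650 J.

3650 J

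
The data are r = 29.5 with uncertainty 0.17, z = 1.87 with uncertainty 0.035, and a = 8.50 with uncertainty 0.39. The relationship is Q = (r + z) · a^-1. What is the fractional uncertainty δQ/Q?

0.0462

Let u = r + z = 31.4. δu = √(δr² + δz²) = √(0.0289 + 0.00123) = 0.174, so δu/u = 0.00553.
Q is then a monomial in u, a:
δQ/Q = √((δu/u)² + (-1·δa/a)²) = √(3.06e-05 + 0.00211) = 0.0462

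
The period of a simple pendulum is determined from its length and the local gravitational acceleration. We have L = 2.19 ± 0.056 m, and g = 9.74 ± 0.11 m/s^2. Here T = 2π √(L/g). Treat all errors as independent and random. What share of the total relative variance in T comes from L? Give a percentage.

(δT/T)² = (½·δL/L)² + (−½·δg/g)²
  L term: (0.5×0.0256)² = 0.000163
  g term: (-0.5×0.0113)² = 3.19e-05
Total = 0.000195. Share from L = 0.000163/0.000195 = 0.837.

83.7%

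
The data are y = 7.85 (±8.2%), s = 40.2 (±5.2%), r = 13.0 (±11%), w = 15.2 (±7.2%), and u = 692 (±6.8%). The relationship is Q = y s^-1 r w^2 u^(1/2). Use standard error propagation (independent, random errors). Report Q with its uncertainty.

Q is a product of powers, so relative uncertainties combine in quadrature:
  (1·δy/y)² = (1×0.0820)² = 0.00672;  (-1·δs/s)² = (-1×0.0520)² = 0.00270;  (1·δr/r)² = (1×0.110)² = 0.0121;  (2·δw/w)² = (2×0.0720)² = 0.0207;  (½·δu/u)² = (0.5×0.0680)² = 0.00116
δQ/Q = √(0.0434) = 0.208
Q = 15400, so δQ = 0.208 × 15400 = 3210.

15400 ± 3210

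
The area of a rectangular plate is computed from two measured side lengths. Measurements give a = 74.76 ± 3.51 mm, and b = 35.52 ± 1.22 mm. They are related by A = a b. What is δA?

154 mm^2

For a monomial A ∝ a, b, fractional errors add in quadrature:
  (1·δa/a)² = (1×0.0470)² = 0.00220;  (1·δb/b)² = (1×0.0343)² = 0.00118
δA/A = √(0.00338) = 0.0582
A = 2655 mm^2, so δA = 0.0582 × 2655 = 154 mm^2.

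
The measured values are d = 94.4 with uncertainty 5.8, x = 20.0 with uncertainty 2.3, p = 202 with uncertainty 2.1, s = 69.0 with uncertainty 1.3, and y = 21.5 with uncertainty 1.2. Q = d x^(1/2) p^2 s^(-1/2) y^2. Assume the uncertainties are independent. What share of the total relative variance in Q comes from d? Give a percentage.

(δQ/Q)² = (1·δd/d)² + (½·δx/x)² + (2·δp/p)² + (−½·δs/s)² + (2·δy/y)²
  d term: (1×0.0614)² = 0.00377
  x term: (0.5×0.115)² = 0.00331
  p term: (2×0.0104)² = 0.000432
  s term: (-0.5×0.0188)² = 8.87e-05
  y term: (2×0.0558)² = 0.0125
Total = 0.0201. Share from d = 0.00377/0.0201 = 0.188.

18.8%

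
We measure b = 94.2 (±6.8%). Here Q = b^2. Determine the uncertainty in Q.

Q ∝ b^2, so δQ/Q = |2| · δb/b = 2 × 0.0680 = 0.136.
Q = 8870, so δQ = 0.136 × 8870 = 1210.

1210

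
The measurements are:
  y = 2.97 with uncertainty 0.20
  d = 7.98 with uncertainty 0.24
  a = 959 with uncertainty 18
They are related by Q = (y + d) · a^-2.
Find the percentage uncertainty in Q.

Let u = y + d = 11.0. δu = √(δy² + δd²) = √(0.0400 + 0.0576) = 0.312, so δu/u = 0.0285.
Q is then a monomial in u, a:
δQ/Q = √((δu/u)² + (-2·δa/a)²) = √(0.000814 + 0.00141) = 0.0472

4.72%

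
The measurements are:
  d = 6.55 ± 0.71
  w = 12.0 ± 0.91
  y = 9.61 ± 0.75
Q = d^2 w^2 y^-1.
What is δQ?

Relative error in a monomial: (δQ/Q)² = Σ (nᵢ · δxᵢ/xᵢ)².
  (2·δd/d)² = (2×0.108)² = 0.0470;  (2·δw/w)² = (2×0.0758)² = 0.0230;  (-1·δy/y)² = (-1×0.0780)² = 0.00609
δQ/Q = √(0.0761) = 0.276
Q = 643, so δQ = 0.276 × 643 = 177.

177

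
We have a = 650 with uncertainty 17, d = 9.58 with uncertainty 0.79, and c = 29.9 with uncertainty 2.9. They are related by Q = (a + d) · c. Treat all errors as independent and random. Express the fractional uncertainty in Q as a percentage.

Let u = a + d = 660. δu = √(δa² + δd²) = √(289 + 0.624) = 17.0, so δu/u = 0.0258.
Q is then a monomial in u, c:
δQ/Q = √((δu/u)² + (1·δc/c)²) = √(0.000666 + 0.00941) = 0.100

10.0%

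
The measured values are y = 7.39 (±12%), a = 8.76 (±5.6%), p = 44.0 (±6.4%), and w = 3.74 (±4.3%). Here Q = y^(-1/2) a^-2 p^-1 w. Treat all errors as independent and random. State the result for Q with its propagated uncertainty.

(4.07 ± 0.606) × 10^-4

Each factor contributes (exponent × relative error)² to (δQ/Q)²:
  (−½·δy/y)² = (-0.5×0.120)² = 0.00360;  (-2·δa/a)² = (-2×0.0560)² = 0.0125;  (-1·δp/p)² = (-1×0.0640)² = 0.00410;  (1·δw/w)² = (1×0.0430)² = 0.00185
δQ/Q = √(0.0221) = 0.149
Q = 0.000407, so δQ = 0.149 × 0.000407 = 6.06e-05.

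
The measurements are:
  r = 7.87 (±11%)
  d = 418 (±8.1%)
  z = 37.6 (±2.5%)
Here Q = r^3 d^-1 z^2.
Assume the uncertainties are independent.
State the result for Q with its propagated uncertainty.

1650 ± 566

Since Q is a product/quotient, work with relative uncertainties:
  (3·δr/r)² = (3×0.110)² = 0.109;  (-1·δd/d)² = (-1×0.0810)² = 0.00656;  (2·δz/z)² = (2×0.0250)² = 0.00250
δQ/Q = √(0.118) = 0.343
Q = 1650, so δQ = 0.343 × 1650 = 566.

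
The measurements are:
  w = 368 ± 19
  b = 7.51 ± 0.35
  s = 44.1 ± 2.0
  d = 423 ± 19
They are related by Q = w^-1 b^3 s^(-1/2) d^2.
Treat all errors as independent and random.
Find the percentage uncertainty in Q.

17.5%

For a monomial Q ∝ w^-1, b^3, s^(-1/2), d^2, fractional errors add in quadrature:
  (-1·δw/w)² = (-1×0.0516)² = 0.00267;  (3·δb/b)² = (3×0.0466)² = 0.0195;  (−½·δs/s)² = (-0.5×0.0454)² = 0.000514;  (2·δd/d)² = (2×0.0449)² = 0.00807
δQ/Q = √(0.0308) = 0.175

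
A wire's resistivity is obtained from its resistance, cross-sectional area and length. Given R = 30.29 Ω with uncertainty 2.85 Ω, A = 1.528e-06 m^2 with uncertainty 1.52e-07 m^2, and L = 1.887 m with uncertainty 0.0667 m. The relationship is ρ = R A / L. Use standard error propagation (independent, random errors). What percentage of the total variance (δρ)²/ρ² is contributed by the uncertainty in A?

49.5%

(δρ/ρ)² = (1·δR/R)² + (1·δA/A)² + (-1·δL/L)²
  R term: (1×0.0941)² = 0.00885
  A term: (1×0.0995)² = 0.00990
  L term: (-1×0.0353)² = 0.00125
Total = 0.0200. Share from A = 0.00990/0.0200 = 0.495.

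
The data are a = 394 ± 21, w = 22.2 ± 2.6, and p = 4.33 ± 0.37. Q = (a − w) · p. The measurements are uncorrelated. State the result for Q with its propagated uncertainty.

1610 ± 165

Let u = a − w = 372. δu = √(δa² + δw²) = √(441 + 6.76) = 21.2, so δu/u = 0.0569.
Q is then a monomial in u, p:
δQ/Q = √((δu/u)² + (1·δp/p)²) = √(0.00324 + 0.00730) = 0.103
Q = 1610, so δQ = 0.103 × 1610 = 165.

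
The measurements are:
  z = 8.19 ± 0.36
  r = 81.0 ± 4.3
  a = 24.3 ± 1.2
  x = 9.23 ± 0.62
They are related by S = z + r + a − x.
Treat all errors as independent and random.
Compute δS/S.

0.0434

For a sum/difference, combine absolute errors in quadrature:
  (δz)² = 0.130;  (δr)² = 18.5;  (δa)² = 1.44;  (δx)² = 0.384
δS = √(20.4) = 4.52
S = 104, so δS/S = 4.52/104 = 0.0434.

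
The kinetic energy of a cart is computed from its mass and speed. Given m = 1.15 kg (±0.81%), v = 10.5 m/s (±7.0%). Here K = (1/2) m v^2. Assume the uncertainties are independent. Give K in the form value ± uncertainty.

63.4 ± 8.89 J

K is a product of powers, so relative uncertainties combine in quadrature:
  (1·δm/m)² = (1×0.00810)² = 6.56e-05;  (2·δv/v)² = (2×0.0700)² = 0.0196
δK/K = √(0.0197) = 0.140
K = 63.4 J, so δK = 0.140 × 63.4 = 8.89 J.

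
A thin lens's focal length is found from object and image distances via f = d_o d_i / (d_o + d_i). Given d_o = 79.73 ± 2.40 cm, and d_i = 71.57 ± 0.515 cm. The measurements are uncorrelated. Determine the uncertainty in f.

0.556 cm

∂f/∂d_o = (d_i/(d_o+d_i))² = 0.224;  ∂f/∂d_i = (d_o/(d_o+d_i))² = 0.278
δf = √((∂f/∂d_o · δd_o)² + (∂f/∂d_i · δd_i)²) = √(0.288 + 0.0205) = 0.556 cm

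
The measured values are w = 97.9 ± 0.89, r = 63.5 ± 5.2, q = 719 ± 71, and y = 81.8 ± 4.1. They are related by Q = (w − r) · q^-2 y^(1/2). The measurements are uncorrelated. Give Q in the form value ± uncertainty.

Let u = w − r = 34.4. δu = √(δw² + δr²) = √(0.792 + 27.0) = 5.28, so δu/u = 0.153.
Q is then a monomial in u, q, y:
δQ/Q = √((δu/u)² + (-2·δq/q)² + (½·δy/y)²) = √(0.0235 + 0.0390 + 0.000628) = 0.251
Q = 0.000602, so δQ = 0.251 × 0.000602 = 0.000151.

0.000602 ± 0.000151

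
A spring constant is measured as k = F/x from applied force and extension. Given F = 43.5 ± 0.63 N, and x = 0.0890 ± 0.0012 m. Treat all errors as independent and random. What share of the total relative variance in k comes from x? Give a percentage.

(δk/k)² = (1·δF/F)² + (-1·δx/x)²
  F term: (1×0.0145)² = 0.000210
  x term: (-1×0.0135)² = 0.000182
Total = 0.000392. Share from x = 0.000182/0.000392 = 0.464.

46.4%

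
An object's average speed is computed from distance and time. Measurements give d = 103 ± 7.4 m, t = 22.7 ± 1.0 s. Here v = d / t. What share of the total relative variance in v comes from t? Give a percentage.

(δv/v)² = (1·δd/d)² + (-1·δt/t)²
  d term: (1×0.0718)² = 0.00516
  t term: (-1×0.0441)² = 0.00194
Total = 0.00710. Share from t = 0.00194/0.00710 = 0.273.

27.3%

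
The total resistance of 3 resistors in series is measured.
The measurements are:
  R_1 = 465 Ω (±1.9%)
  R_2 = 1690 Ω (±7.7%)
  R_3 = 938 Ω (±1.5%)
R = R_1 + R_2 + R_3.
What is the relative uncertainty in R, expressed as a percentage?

R is a linear combination, so absolute uncertainties add in quadrature:
  (δR_1)² = 78.1;  (δR_2)² = 16900;  (δR_3)² = 198
δR = √(17200) = 131 Ω
R = 3090 Ω, so δR/R = 131/3090 = 0.0424.

4.24%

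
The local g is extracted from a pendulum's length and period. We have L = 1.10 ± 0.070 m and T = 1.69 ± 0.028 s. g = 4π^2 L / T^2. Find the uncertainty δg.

1.09 m/s^2

For a monomial g ∝ L, T^-2, fractional errors add in quadrature:
  (1·δL/L)² = (1×0.0636)² = 0.00405;  (-2·δT/T)² = (-2×0.0166)² = 0.00110
δg/g = √(0.00515) = 0.0717
g = 15.2 m/s^2, so δg = 0.0717 × 15.2 = 1.09 m/s^2.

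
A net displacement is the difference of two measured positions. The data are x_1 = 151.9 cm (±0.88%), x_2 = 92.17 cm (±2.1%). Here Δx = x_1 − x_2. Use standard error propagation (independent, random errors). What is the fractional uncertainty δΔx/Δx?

0.0394

For a sum/difference, combine absolute errors in quadrature:
  (δx_1)² = 1.79;  (δx_2)² = 3.75
δΔx = √(5.53) = 2.35 cm
Δx = 59.73 cm, so δΔx/Δx = 2.35/59.73 = 0.0394.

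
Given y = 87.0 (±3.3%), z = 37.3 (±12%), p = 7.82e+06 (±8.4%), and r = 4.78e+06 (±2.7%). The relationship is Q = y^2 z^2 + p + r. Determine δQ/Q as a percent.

11.7%

Let w = y^2·z^2 = 1.05e+07. δw/w = √((2·δy/y)² + (2·δz/z)²) = √(0.00436 + 0.0576) = 0.249, so δw = 2.62e+06.
Q = w + p + r: δQ = √(δw² + δp² + δr²) = √(6.87e+12 + 4.31e+11 + 1.67e+10) = 2.71e+06
Q = 2.31e+07, so δQ/Q = 2.71e+06/2.31e+07 = 0.117.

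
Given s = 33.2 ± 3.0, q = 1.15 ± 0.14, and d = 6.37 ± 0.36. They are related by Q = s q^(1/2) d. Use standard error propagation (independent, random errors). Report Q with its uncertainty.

227 ± 27.8

Products/powers → add relative errors in quadrature, weighted by exponent:
  (1·δs/s)² = (1×0.0904)² = 0.00817;  (½·δq/q)² = (0.5×0.122)² = 0.00371;  (1·δd/d)² = (1×0.0565)² = 0.00319
δQ/Q = √(0.0151) = 0.123
Q = 227, so δQ = 0.123 × 227 = 27.8.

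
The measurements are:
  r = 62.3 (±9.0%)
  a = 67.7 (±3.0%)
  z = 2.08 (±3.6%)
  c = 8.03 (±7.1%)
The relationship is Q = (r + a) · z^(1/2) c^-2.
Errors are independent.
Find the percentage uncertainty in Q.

Let u = r + a = 130. δu = √(δr² + δa²) = √(31.4 + 4.12) = 5.96, so δu/u = 0.0459.
Q is then a monomial in u, z, c:
δQ/Q = √((δu/u)² + (½·δz/z)² + (-2·δc/c)²) = √(0.00210 + 0.000324 + 0.0202) = 0.150

15.0%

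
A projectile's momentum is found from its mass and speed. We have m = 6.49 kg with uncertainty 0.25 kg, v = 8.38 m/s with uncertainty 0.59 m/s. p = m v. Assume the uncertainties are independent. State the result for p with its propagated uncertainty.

54.4 ± 4.36 kg·m/s

For a monomial p ∝ m, v, fractional errors add in quadrature:
  (1·δm/m)² = (1×0.0385)² = 0.00148;  (1·δv/v)² = (1×0.0704)² = 0.00496
δp/p = √(0.00644) = 0.0803
p = 54.4 kg·m/s, so δp = 0.0803 × 54.4 = 4.36 kg·m/s.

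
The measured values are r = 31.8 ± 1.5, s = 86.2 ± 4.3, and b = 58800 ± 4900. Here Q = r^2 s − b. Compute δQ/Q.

Let p = r^2·s = 87200. δp/p = √((2·δr/r)² + (1·δs/s)²) = √(0.00890 + 0.00249) = 0.107, so δp = 9300.
Q = p − b: δQ = √(δp² + δb²) = √(8.65e+07 + 2.4e+07) = 10500
Q = 28400, so δQ/Q = 10500/28400 = 0.371.

0.371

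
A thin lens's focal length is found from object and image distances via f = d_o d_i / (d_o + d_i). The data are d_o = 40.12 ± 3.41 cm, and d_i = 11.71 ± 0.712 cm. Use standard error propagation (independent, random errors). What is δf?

0.461 cm

∂f/∂d_o = (d_i/(d_o+d_i))² = 0.0510;  ∂f/∂d_i = (d_o/(d_o+d_i))² = 0.599
δf = √((∂f/∂d_o · δd_o)² + (∂f/∂d_i · δd_i)²) = √(0.0303 + 0.182) = 0.461 cm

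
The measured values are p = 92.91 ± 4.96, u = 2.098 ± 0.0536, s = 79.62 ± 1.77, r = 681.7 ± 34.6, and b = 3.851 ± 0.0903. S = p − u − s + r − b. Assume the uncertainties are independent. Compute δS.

35.0

For a sum/difference, combine absolute errors in quadrature:
  (δp)² = 24.6;  (δu)² = 0.00287;  (δs)² = 3.13;  (δr)² = 1200;  (δb)² = 0.00815
δS = √(1220) = 35.0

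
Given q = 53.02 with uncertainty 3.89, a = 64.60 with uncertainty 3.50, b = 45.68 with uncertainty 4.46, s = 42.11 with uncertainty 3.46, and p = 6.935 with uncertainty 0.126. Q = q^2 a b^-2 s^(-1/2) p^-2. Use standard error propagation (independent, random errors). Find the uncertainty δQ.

0.0714

Each factor contributes (exponent × relative error)² to (δQ/Q)²:
  (2·δq/q)² = (2×0.0734)² = 0.0215;  (1·δa/a)² = (1×0.0542)² = 0.00294;  (-2·δb/b)² = (-2×0.0976)² = 0.0381;  (−½·δs/s)² = (-0.5×0.0822)² = 0.00169;  (-2·δp/p)² = (-2×0.0182)² = 0.00132
δQ/Q = √(0.0656) = 0.256
Q = 0.2789, so δQ = 0.256 × 0.2789 = 0.0714.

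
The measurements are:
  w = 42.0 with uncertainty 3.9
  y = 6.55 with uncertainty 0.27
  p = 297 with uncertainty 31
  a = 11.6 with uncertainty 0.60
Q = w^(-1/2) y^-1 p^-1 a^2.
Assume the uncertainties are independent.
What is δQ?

Each factor contributes (exponent × relative error)² to (δQ/Q)²:
  (−½·δw/w)² = (-0.5×0.0929)² = 0.00216;  (-1·δy/y)² = (-1×0.0412)² = 0.00170;  (-1·δp/p)² = (-1×0.104)² = 0.0109;  (2·δa/a)² = (2×0.0517)² = 0.0107
δQ/Q = √(0.0255) = 0.160
Q = 0.0107, so δQ = 0.160 × 0.0107 = 0.00170.

0.00170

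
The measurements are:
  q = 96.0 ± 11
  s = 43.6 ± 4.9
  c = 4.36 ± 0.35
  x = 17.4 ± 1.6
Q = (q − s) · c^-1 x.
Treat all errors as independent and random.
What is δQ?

54.4

Let u = q − s = 52.4. δu = √(δq² + δs²) = √(121 + 24.0) = 12.0, so δu/u = 0.230.
Q is then a monomial in u, c, x:
δQ/Q = √((δu/u)² + (-1·δc/c)² + (1·δx/x)²) = √(0.0528 + 0.00644 + 0.00846) = 0.260
Q = 209, so δQ = 0.260 × 209 = 54.4.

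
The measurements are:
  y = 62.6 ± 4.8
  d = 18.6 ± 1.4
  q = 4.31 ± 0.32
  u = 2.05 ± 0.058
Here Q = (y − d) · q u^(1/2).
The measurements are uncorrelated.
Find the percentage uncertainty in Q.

13.6%

Let w = y − d = 44.0. δw = √(δy² + δd²) = √(23.0 + 1.96) = 5.00, so δw/w = 0.114.
Q is then a monomial in w, q, u:
δQ/Q = √((δw/w)² + (1·δq/q)² + (½·δu/u)²) = √(0.0129 + 0.00551 + 0.000200) = 0.136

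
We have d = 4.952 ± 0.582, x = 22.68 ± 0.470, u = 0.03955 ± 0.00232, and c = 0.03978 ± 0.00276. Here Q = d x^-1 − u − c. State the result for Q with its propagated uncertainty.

Let p = d·x^-1 = 0.2183. δp/p = √((1·δd/d)² + (-1·δx/x)²) = √(0.0138 + 0.000429) = 0.119, so δp = 0.0261.
Q = p − u − c: δQ = √(δp² + δu² + δc²) = √(0.000679 + 5.38e-06 + 7.62e-06) = 0.0263
Q = 0.1390.

0.1390 ± 0.0263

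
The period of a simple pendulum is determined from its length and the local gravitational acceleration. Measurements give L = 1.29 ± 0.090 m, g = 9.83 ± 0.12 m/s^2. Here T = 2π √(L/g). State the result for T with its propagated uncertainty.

Relative error in a monomial: (δT/T)² = Σ (nᵢ · δxᵢ/xᵢ)².
  (½·δL/L)² = (0.5×0.0698)² = 0.00122;  (−½·δg/g)² = (-0.5×0.0122)² = 3.73e-05
δT/T = √(0.00125) = 0.0354
T = 2.28 s, so δT = 0.0354 × 2.28 = 0.0806 s.

2.28 ± 0.0806 s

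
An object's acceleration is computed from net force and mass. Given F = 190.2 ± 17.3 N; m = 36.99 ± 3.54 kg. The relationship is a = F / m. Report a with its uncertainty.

Products/powers → add relative errors in quadrature, weighted by exponent:
  (1·δF/F)² = (1×0.0910)² = 0.00827;  (-1·δm/m)² = (-1×0.0957)² = 0.00916
δa/a = √(0.0174) = 0.132
a = 5.142 m/s^2, so δa = 0.132 × 5.142 = 0.679 m/s^2.

5.142 ± 0.679 m/s^2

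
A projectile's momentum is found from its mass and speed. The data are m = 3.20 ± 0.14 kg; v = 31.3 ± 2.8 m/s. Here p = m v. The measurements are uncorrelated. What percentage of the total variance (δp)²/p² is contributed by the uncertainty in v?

(δp/p)² = (1·δm/m)² + (1·δv/v)²
  m term: (1×0.0438)² = 0.00191
  v term: (1×0.0895)² = 0.00800
Total = 0.00992. Share from v = 0.00800/0.00992 = 0.807.

80.7%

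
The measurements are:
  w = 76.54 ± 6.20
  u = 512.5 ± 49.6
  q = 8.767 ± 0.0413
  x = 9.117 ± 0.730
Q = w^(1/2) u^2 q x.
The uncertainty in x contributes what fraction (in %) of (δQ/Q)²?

(δQ/Q)² = (½·δw/w)² + (2·δu/u)² + (1·δq/q)² + (1·δx/x)²
  w term: (0.5×0.0810)² = 0.00164
  u term: (2×0.0968)² = 0.0375
  q term: (1×0.00471)² = 2.22e-05
  x term: (1×0.0801)² = 0.00641
Total = 0.0455. Share from x = 0.00641/0.0455 = 0.141.

14.1%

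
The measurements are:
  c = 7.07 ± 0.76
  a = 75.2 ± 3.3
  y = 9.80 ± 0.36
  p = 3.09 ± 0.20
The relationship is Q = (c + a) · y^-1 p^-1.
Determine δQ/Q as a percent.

8.50%

Let u = c + a = 82.3. δu = √(δc² + δa²) = √(0.578 + 10.9) = 3.39, so δu/u = 0.0412.
Q is then a monomial in u, y, p:
δQ/Q = √((δu/u)² + (-1·δy/y)² + (-1·δp/p)²) = √(0.00169 + 0.00135 + 0.00419) = 0.0850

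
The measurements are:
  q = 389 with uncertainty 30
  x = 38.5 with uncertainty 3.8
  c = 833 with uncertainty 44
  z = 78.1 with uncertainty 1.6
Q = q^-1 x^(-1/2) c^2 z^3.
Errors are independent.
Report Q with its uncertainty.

Q is a product of powers, so relative uncertainties combine in quadrature:
  (-1·δq/q)² = (-1×0.0771)² = 0.00595;  (−½·δx/x)² = (-0.5×0.0987)² = 0.00244;  (2·δc/c)² = (2×0.0528)² = 0.0112;  (3·δz/z)² = (3×0.0205)² = 0.00378
δQ/Q = √(0.0233) = 0.153
Q = 1.37e+08, so δQ = 0.153 × 1.37e+08 = 2.09e+07.

(1.37 ± 0.209) × 10^8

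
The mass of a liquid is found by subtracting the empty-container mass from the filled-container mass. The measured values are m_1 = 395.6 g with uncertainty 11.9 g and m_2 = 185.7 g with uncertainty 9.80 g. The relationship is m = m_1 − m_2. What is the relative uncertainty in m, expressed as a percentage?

For a sum/difference, combine absolute errors in quadrature:
  (δm_1)² = 142;  (δm_2)² = 96.0
δm = √(238) = 15.4 g
m = 209.9 g, so δm/m = 15.4/209.9 = 0.0734.

7.34%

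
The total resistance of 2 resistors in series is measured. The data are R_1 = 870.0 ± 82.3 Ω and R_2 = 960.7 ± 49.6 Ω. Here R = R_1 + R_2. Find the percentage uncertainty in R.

5.25%

Absolute uncertainties add in quadrature for a linear combination:
  (δR_1)² = 6770;  (δR_2)² = 2460
δR = √(9230) = 96.1 Ω
R = 1831 Ω, so δR/R = 96.1/1831 = 0.0525.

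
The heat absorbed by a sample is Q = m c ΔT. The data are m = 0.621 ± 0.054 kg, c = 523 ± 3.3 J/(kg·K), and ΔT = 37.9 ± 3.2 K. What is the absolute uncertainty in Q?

Relative error in a monomial: (δQ/Q)² = Σ (nᵢ · δxᵢ/xᵢ)².
  (1·δm/m)² = (1×0.0870)² = 0.00756;  (1·δc/c)² = (1×0.00631)² = 3.98e-05;  (1·δΔT/ΔT)² = (1×0.0844)² = 0.00713
δQ/Q = √(0.0147) = 0.121
Q = 12300 J, so δQ = 0.121 × 12300 = 1490 J.

1490 J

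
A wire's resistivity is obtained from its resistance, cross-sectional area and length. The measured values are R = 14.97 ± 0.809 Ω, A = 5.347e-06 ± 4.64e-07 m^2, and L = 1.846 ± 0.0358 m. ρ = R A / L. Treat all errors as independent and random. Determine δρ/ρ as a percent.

10.4%

Since ρ is a product/quotient, work with relative uncertainties:
  (1·δR/R)² = (1×0.0540)² = 0.00292;  (1·δA/A)² = (1×0.0868)² = 0.00753;  (-1·δL/L)² = (-1×0.0194)² = 0.000376
δρ/ρ = √(0.0108) = 0.104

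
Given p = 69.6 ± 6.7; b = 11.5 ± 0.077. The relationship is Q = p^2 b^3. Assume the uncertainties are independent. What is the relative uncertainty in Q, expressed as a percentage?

Each factor contributes (exponent × relative error)² to (δQ/Q)²:
  (2·δp/p)² = (2×0.0963)² = 0.0371;  (3·δb/b)² = (3×0.00670)² = 0.000403
δQ/Q = √(0.0375) = 0.194

19.4%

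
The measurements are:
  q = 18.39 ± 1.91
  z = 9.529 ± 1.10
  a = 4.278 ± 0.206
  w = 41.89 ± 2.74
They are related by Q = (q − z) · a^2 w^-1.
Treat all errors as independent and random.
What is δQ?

Let u = q − z = 8.861. δu = √(δq² + δz²) = √(3.65 + 1.21) = 2.20, so δu/u = 0.249.
Q is then a monomial in u, a, w:
δQ/Q = √((δu/u)² + (2·δa/a)² + (-1·δw/w)²) = √(0.0619 + 0.00927 + 0.00428) = 0.275
Q = 3.871, so δQ = 0.275 × 3.871 = 1.06.

1.06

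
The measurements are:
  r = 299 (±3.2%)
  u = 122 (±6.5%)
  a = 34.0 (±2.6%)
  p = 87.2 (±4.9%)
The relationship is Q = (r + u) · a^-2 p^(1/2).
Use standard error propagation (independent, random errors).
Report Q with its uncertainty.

3.40 ± 0.220

Let w = r + u = 421. δw = √(δr² + δu²) = √(91.5 + 62.9) = 12.4, so δw/w = 0.0295.
Q is then a monomial in w, a, p:
δQ/Q = √((δw/w)² + (-2·δa/a)² + (½·δp/p)²) = √(0.000871 + 0.00270 + 0.000600) = 0.0646
Q = 3.40, so δQ = 0.0646 × 3.40 = 0.220.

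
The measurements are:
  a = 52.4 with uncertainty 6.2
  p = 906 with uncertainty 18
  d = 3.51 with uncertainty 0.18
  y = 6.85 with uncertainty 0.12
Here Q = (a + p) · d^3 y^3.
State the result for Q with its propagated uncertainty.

Let u = a + p = 958. δu = √(δa² + δp²) = √(38.4 + 324) = 19.0, so δu/u = 0.0199.
Q is then a monomial in u, d, y:
δQ/Q = √((δu/u)² + (3·δd/d)² + (3·δy/y)²) = √(0.000395 + 0.0237 + 0.00276) = 0.164
Q = 1.33e+07, so δQ = 0.164 × 1.33e+07 = 2.18e+06.

(1.33 ± 0.218) × 10^7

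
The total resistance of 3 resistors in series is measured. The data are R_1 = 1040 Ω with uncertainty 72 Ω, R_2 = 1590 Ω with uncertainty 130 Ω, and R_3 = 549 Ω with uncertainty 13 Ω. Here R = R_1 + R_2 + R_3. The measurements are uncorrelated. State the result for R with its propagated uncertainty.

3180 ± 149 Ω

Absolute uncertainties add in quadrature for a linear combination:
  (δR_1)² = 5180;  (δR_2)² = 16900;  (δR_3)² = 169
δR = √(22300) = 149 Ω
R = 3180 Ω.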